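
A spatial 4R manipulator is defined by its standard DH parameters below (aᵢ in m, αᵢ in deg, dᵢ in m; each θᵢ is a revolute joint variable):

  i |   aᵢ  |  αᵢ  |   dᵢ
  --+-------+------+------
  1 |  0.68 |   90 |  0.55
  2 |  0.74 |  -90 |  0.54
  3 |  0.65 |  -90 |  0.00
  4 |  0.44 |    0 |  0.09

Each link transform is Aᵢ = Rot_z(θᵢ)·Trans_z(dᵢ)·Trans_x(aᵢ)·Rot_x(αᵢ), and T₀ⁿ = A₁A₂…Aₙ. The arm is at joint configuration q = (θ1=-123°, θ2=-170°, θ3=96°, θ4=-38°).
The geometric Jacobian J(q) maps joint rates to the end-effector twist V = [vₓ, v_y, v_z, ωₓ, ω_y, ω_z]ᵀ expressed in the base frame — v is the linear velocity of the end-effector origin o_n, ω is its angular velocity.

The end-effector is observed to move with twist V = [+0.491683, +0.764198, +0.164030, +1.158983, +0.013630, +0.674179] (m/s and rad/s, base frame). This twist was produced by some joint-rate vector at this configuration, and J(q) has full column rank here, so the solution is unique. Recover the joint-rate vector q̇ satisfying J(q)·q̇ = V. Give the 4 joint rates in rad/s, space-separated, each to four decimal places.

o_n = [0.2676, -0.3992, 0.1884]
J₁: ẑ×o_n = [0.3992, 0.2676, -0.0000], ω = ẑ
J2: z=[-0.8387, 0.5446, 0.0000] o=[-0.3704, -0.5703, 0.5500] → [-0.1970, -0.3033, -0.4910, -0.8387, 0.5446, 0.0000]
J3: z=[-0.0946, -0.1456, -0.9848] o=[-0.4263, 0.3350, 0.4215] → [-0.6891, -0.7055, 0.1705, -0.0946, -0.1456, -0.9848]
J4: z=[-0.6211, -0.7645, 0.1727] o=[0.0794, -0.0732, 0.4333] → [0.2435, -0.1196, 0.3464, -0.6211, -0.7645, 0.1727]
q̇ = J⁺·V = [0.2940, -0.9050, -0.4860, -0.5700]

0.2940 -0.9050 -0.4860 -0.5700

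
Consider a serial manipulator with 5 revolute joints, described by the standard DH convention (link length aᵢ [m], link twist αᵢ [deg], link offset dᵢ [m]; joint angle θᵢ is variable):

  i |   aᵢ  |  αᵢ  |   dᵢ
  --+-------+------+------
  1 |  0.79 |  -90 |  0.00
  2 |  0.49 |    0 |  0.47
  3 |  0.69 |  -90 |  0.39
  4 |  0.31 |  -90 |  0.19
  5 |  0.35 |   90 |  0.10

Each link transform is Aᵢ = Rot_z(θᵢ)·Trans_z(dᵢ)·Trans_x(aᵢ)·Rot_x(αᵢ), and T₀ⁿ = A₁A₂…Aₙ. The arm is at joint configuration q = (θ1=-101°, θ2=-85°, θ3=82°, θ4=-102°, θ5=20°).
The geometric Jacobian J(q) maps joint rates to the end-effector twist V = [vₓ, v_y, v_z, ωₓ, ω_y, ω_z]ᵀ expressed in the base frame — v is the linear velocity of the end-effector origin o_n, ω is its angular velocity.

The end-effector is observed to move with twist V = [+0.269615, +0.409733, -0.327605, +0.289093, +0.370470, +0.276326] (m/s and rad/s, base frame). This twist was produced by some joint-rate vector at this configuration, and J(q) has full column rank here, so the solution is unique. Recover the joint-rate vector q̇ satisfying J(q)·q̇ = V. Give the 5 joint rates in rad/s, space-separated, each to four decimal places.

0.0970 -0.3360 0.6360 -0.2010 -0.4180

o_n = [1.1937, -1.7504, 0.4522]
J₁: ẑ×o_n = [1.7504, 1.1937, -0.0000], ω = ẑ
J2: z=[0.9816, -0.1908, 0.0000] o=[-0.1507, -0.7755, 0.0000] → [-0.0863, -0.4439, -0.7005, 0.9816, -0.1908, 0.0000]
J3: z=[0.9816, -0.1908, 0.0000] o=[0.3025, -0.9071, 0.4881] → [0.0069, 0.0353, -0.6578, 0.9816, -0.1908, 0.0000]
J4: z=[-0.0100, -0.0514, -0.9986] o=[0.5538, -1.6579, 0.5242] → [-0.0887, -0.6397, 0.0338, -0.0100, -0.0514, -0.9986]
J5: z=[0.0177, -0.9985, 0.0512] o=[0.8619, -1.6623, 0.3311] → [-0.1164, 0.0148, 0.3297, 0.0177, -0.9985, 0.0512]
q̇ = J⁺·V = [0.0970, -0.3360, 0.6360, -0.2010, -0.4180]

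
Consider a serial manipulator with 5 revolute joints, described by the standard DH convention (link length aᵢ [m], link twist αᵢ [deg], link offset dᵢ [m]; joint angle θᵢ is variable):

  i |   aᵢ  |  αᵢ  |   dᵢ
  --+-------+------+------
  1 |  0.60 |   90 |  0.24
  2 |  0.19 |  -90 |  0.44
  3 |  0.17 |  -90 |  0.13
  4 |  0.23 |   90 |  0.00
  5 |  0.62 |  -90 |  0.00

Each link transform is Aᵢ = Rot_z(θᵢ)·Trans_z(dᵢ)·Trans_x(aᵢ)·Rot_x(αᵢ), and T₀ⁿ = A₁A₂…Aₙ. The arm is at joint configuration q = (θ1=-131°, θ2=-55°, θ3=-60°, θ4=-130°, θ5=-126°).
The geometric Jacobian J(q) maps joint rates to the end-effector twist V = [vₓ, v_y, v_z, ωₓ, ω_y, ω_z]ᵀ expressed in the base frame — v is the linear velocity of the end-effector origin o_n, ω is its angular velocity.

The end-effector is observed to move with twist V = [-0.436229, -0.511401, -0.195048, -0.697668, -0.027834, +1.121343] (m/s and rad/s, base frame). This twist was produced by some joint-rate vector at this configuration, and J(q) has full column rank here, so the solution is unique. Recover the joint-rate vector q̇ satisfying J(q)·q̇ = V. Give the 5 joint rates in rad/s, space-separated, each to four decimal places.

0.5030 0.6760 0.9660 -0.1170 0.3410

o_n = [-1.0534, 0.1796, 0.3507]
J₁: ẑ×o_n = [-0.1796, -1.0534, 0.0000], ω = ẑ
J2: z=[-0.7547, 0.6561, 0.0000] o=[-0.3936, -0.4528, 0.2400] → [0.0726, 0.0835, -0.0445, -0.7547, 0.6561, 0.0000]
J3: z=[-0.5374, -0.6182, 0.5736] o=[-0.7972, -0.2464, 0.0844] → [-0.4090, -0.0038, -0.3873, -0.5374, -0.6182, 0.5736]
J4: z=[0.0515, -0.7029, -0.7094] o=[-1.0102, -0.2670, 0.0893] → [0.1331, 0.0172, -0.0074, 0.0515, -0.7029, -0.7094]
J5: z=[0.9903, 0.1280, -0.0549] o=[-0.9804, -0.4279, 0.2509] → [0.0461, -0.0948, 0.6110, 0.9903, 0.1280, -0.0549]
q̇ = J⁺·V = [0.5030, 0.6760, 0.9660, -0.1170, 0.3410]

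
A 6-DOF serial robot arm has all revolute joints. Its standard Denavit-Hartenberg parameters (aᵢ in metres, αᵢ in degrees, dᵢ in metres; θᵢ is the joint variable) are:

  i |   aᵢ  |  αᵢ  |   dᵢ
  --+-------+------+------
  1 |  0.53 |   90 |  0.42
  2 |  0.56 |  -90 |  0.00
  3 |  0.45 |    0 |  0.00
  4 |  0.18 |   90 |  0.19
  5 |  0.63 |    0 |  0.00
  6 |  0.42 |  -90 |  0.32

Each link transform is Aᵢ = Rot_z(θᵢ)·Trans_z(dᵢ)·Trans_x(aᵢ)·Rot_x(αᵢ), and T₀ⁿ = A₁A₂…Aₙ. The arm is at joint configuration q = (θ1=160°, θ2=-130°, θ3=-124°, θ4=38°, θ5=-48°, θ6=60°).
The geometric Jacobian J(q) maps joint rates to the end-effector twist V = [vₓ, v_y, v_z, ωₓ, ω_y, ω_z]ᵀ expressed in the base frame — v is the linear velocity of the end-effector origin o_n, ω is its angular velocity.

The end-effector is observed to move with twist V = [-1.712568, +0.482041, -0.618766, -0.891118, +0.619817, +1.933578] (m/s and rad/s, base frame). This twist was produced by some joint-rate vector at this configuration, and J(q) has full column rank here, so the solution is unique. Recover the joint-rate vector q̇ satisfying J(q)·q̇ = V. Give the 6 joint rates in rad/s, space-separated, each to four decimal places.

0.7670 0.1680 -0.1960 0.2500 0.6530 0.9190

o_n = [0.1561, 1.4387, 0.4969]
J₁: ẑ×o_n = [-1.4387, 0.1561, 0.0000], ω = ẑ
J2: z=[0.3420, 0.9397, 0.0000] o=[-0.4980, 0.1813, 0.4200] → [0.0723, -0.0263, -0.1846, 0.3420, 0.9397, 0.0000]
J3: z=[-0.7198, 0.2620, -0.6428] o=[-0.1598, 0.0582, -0.0090] → [1.0199, 0.1611, -1.0765, -0.7198, 0.2620, -0.6428]
J4: z=[-0.7198, 0.2620, -0.6428] o=[-0.1842, 0.4640, 0.1838] → [0.7085, 0.0067, -0.7907, -0.7198, 0.2620, -0.6428]
J5: z=[-0.5787, 0.2849, 0.7642] o=[-0.2520, 0.6798, 0.0520] → [-0.4532, 0.5693, -0.5554, -0.5787, 0.2849, 0.7642]
J6: z=[-0.5787, 0.2849, 0.7642] o=[0.2467, 0.9458, 0.3304] → [-0.3292, 0.0271, -0.2594, -0.5787, 0.2849, 0.7642]
q̇ = J⁺·V = [0.7670, 0.1680, -0.1960, 0.2500, 0.6530, 0.9190]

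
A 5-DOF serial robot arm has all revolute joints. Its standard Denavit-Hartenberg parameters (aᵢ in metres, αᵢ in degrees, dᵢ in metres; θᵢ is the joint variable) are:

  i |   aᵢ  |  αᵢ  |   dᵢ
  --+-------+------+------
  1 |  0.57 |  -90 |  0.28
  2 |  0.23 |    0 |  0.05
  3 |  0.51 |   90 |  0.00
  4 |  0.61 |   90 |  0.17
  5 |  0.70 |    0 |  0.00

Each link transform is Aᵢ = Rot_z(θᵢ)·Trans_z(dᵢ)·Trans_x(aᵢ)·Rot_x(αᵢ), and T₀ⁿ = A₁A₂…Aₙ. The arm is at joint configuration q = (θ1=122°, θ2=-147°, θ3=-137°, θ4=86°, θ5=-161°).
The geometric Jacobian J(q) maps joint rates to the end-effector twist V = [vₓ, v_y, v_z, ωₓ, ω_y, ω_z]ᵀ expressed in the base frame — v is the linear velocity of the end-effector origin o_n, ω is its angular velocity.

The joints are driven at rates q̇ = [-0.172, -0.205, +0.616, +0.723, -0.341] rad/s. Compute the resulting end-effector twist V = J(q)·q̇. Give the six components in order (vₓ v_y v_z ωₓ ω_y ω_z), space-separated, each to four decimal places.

o_n = [-0.2335, 0.3770, -0.1001]
J₁: ẑ×o_n = [-0.3770, -0.2335, 0.0000], ω = ẑ
J2: z=[-0.8480, -0.5299, 0.0000] o=[-0.3021, 0.4834, 0.2800] → [0.2014, -0.3223, 0.1266, -0.8480, -0.5299, 0.0000]
J3: z=[-0.8480, -0.5299, 0.0000] o=[-0.2422, 0.2933, 0.4053] → [0.2678, -0.4286, -0.0663, -0.8480, -0.5299, 0.0000]
J4: z=[-0.5142, 0.8229, 0.2419] o=[-0.3076, 0.3979, -0.0896] → [-0.0036, 0.0125, -0.0502, -0.5142, 0.8229, 0.2419]
J5: z=[-0.0687, 0.2416, -0.9679] o=[-0.9165, 0.2241, -0.0897] → [0.1455, -0.6618, -0.1755, -0.0687, 0.2416, -0.9679]
V = J·q̇ = [0.1363, 0.0770, -0.0432, -0.6969, 0.2947, 0.3330]

0.1363 0.0770 -0.0432 -0.6969 0.2947 0.3330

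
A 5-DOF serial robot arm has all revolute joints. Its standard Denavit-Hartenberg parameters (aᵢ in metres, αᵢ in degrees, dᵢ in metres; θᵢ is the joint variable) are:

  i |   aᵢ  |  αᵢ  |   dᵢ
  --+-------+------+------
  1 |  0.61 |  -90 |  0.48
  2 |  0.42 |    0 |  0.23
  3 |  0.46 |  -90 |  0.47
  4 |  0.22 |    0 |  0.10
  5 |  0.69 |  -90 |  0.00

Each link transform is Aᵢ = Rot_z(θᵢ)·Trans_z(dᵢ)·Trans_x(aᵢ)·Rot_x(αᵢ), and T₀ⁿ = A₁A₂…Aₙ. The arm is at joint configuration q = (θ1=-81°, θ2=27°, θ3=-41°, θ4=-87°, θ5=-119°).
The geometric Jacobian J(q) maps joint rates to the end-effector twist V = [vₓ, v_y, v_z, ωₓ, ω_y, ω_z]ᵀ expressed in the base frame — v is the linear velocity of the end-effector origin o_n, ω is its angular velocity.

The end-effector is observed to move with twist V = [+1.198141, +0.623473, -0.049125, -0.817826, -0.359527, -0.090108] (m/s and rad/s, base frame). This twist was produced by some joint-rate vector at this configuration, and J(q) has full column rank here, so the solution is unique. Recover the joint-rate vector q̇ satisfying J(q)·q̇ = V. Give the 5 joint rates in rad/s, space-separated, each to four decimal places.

o_n = [0.7448, -0.7570, 0.1563]
J₁: ẑ×o_n = [0.7570, 0.7448, -0.0000], ω = ẑ
J2: z=[0.9877, 0.1564, 0.0000] o=[0.0954, -0.6025, 0.4800] → [-0.0506, 0.3197, -0.2542, 0.9877, 0.1564, 0.0000]
J3: z=[0.9877, 0.1564, 0.0000] o=[0.3811, -0.9361, 0.2893] → [-0.0208, 0.1314, 0.1200, 0.9877, 0.1564, 0.0000]
J4: z=[0.0378, -0.2389, -0.9703] o=[0.9152, -1.3034, 0.4006] → [0.5886, 0.1745, -0.0200, 0.0378, -0.2389, -0.9703]
J5: z=[0.0378, -0.2389, -0.9703] o=[1.1377, -1.3040, 0.3064] → [0.5666, 0.3869, -0.0732, 0.0378, -0.2389, -0.9703]
q̇ = J⁺·V = [0.8210, -0.1950, -0.6690, 0.9470, -0.0080]

0.8210 -0.1950 -0.6690 0.9470 -0.0080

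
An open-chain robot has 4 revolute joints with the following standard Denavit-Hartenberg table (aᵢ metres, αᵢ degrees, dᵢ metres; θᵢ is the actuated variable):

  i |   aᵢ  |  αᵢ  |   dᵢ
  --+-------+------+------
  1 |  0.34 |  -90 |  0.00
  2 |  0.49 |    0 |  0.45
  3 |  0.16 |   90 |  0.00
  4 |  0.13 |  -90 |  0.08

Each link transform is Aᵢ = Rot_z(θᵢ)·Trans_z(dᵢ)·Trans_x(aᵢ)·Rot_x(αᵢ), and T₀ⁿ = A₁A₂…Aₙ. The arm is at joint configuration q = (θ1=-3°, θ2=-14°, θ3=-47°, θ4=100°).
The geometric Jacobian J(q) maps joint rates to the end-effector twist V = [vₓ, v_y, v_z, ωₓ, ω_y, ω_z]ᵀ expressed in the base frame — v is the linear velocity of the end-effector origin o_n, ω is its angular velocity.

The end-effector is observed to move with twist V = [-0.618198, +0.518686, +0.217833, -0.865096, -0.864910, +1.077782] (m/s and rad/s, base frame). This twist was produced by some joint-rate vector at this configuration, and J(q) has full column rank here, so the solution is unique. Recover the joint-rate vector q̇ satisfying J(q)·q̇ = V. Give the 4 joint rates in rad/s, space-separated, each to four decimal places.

0.6240 -0.6850 -0.2240 0.9360

o_n = [0.8412, 0.5347, 0.2775]
J₁: ẑ×o_n = [-0.5347, 0.8412, 0.0000], ω = ẑ
J2: z=[0.0523, 0.9986, 0.0000] o=[0.3395, -0.0178, 0.0000] → [0.2771, -0.0145, -0.4721, 0.0523, 0.9986, 0.0000]
J3: z=[0.0523, 0.9986, 0.0000] o=[0.8379, 0.4067, 0.1185] → [0.1588, -0.0083, 0.0033, 0.0523, 0.9986, 0.0000]
J4: z=[-0.8734, 0.0458, 0.4848] o=[0.9153, 0.4026, 0.2585] → [-0.0632, -0.0193, -0.1120, -0.8734, 0.0458, 0.4848]
q̇ = J⁺·V = [0.6240, -0.6850, -0.2240, 0.9360]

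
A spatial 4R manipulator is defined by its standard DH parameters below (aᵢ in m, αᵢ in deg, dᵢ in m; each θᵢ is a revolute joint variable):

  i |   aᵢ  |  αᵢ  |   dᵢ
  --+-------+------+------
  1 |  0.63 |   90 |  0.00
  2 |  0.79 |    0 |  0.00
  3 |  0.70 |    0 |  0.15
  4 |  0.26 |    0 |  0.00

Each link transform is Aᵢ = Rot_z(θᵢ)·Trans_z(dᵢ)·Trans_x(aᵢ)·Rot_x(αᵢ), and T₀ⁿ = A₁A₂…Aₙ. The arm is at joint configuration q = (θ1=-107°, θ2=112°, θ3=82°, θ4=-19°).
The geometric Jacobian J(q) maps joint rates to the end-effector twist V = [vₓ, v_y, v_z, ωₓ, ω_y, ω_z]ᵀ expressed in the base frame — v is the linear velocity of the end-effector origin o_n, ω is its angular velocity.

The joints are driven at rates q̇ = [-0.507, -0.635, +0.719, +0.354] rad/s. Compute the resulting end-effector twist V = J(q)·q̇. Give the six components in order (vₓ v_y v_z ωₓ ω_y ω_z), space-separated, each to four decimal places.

o_n = [0.0332, 0.6216, 0.5858]
J₁: ẑ×o_n = [-0.6216, 0.0332, 0.0000], ω = ẑ
J2: z=[-0.9563, 0.2924, 0.0000] o=[-0.1842, -0.6025, 0.0000] → [0.1713, 0.5602, -1.2342, -0.9563, 0.2924, 0.0000]
J3: z=[-0.9563, 0.2924, 0.0000] o=[-0.0977, -0.3195, 0.7325] → [-0.0429, -0.1403, -0.9382, -0.9563, 0.2924, 0.0000]
J4: z=[-0.9563, 0.2924, 0.0000] o=[-0.0425, 0.3739, 0.5631] → [0.0066, 0.0217, -0.2590, -0.9563, 0.2924, 0.0000]
V = J·q̇ = [0.1779, -0.4657, 0.0174, -0.4189, 0.1281, -0.5070]

0.1779 -0.4657 0.0174 -0.4189 0.1281 -0.5070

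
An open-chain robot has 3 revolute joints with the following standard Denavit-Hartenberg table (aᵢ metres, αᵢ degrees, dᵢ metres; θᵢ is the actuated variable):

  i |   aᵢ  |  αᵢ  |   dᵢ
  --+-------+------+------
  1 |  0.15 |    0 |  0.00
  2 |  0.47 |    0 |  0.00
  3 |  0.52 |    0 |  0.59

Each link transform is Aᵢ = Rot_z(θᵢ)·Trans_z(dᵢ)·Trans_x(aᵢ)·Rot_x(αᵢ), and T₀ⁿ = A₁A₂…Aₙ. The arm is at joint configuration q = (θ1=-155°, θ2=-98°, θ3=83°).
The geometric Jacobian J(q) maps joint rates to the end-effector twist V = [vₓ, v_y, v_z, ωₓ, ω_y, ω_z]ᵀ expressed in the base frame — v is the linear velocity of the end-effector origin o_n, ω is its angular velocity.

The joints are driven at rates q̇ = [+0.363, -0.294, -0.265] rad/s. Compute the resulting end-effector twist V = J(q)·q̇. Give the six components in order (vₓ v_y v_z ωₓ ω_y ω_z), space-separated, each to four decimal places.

o_n = [-0.7855, 0.2958, 0.5900]
J₁: ẑ×o_n = [-0.2958, -0.7855, 0.0000], ω = ẑ
J2: z=[0.0000, 0.0000, 1.0000] o=[-0.1359, -0.0634, 0.0000] → [-0.3592, -0.6495, 0.0000, 0.0000, 0.0000, 1.0000]
J3: z=[0.0000, 0.0000, 1.0000] o=[-0.2734, 0.3861, 0.0000] → [0.0903, -0.5121, 0.0000, 0.0000, 0.0000, 1.0000]
V = J·q̇ = [-0.0257, 0.0415, 0.0000, 0.0000, 0.0000, -0.1960]

-0.0257 0.0415 0.0000 0.0000 0.0000 -0.1960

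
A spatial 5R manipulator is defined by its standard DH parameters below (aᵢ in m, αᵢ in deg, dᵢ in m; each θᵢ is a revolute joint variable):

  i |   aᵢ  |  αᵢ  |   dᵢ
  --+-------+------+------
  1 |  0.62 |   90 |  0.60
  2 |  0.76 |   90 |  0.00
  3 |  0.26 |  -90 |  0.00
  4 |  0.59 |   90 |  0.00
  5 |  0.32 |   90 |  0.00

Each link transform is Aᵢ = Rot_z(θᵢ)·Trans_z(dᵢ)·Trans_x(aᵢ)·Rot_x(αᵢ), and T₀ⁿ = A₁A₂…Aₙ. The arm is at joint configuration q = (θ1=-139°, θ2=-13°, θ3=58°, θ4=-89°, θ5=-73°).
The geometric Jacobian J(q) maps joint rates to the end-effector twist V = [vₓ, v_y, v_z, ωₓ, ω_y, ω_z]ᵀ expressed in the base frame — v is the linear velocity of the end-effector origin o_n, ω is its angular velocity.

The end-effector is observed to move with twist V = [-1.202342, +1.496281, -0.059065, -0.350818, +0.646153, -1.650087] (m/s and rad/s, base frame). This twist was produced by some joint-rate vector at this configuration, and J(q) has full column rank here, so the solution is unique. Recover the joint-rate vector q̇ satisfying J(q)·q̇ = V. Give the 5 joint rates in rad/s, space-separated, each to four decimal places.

o_n = [-1.2525, -0.9981, -0.3277]
J₁: ẑ×o_n = [0.9981, -1.2525, 0.0000], ω = ẑ
J2: z=[-0.6561, 0.7547, 0.0000] o=[-0.4679, -0.4068, 0.6000] → [-0.7001, -0.6086, 0.9801, -0.6561, 0.7547, 0.0000]
J3: z=[0.1698, 0.1476, -0.9744] o=[-1.0268, -0.8926, 0.4290] → [-0.2145, 0.3484, 0.0154, 0.1698, 0.1476, -0.9744]
J4: z=[0.2760, 0.9420, 0.1908] o=[-1.2728, -0.8142, 0.3980] → [-0.6486, 0.2042, -0.0698, 0.2760, 0.9420, 0.1908]
J5: z=[0.9489, -0.2987, 0.1022] o=[-1.1824, -0.7241, -0.1780] → [0.0727, 0.1349, -0.2809, 0.9489, -0.2987, 0.1022]
q̇ = J⁺·V = [-0.8300, -0.2860, 0.8500, 0.5070, -0.8670]

-0.8300 -0.2860 0.8500 0.5070 -0.8670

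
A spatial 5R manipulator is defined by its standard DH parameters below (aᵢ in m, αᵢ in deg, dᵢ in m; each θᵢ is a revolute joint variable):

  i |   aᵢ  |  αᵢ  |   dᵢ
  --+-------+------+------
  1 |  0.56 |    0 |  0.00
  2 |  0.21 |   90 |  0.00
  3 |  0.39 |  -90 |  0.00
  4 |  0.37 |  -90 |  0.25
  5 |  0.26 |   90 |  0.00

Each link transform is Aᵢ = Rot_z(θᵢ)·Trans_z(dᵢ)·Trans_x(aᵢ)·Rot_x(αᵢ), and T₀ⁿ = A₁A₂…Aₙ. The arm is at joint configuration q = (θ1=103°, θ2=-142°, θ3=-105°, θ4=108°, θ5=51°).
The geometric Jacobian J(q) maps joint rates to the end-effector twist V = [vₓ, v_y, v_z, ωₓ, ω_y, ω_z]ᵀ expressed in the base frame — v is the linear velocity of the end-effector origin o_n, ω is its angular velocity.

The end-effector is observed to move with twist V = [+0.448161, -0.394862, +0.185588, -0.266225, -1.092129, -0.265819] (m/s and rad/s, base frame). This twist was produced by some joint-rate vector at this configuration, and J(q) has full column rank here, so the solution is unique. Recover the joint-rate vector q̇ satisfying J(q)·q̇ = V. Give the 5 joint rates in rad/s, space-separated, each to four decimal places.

o_n = [0.3473, 0.8154, -0.2298]
J₁: ẑ×o_n = [-0.8154, 0.3473, 0.0000], ω = ẑ
J2: z=[0.0000, 0.0000, 1.0000] o=[-0.1260, 0.5456, 0.0000] → [-0.2698, 0.4733, 0.0000, 0.0000, 0.0000, 1.0000]
J3: z=[-0.6293, -0.7771, 0.0000] o=[0.0372, 0.4135, 0.0000] → [0.1786, -0.1446, -0.0120, -0.6293, -0.7771, 0.0000]
J4: z=[0.7507, -0.6079, -0.2588] o=[-0.0412, 0.4770, -0.3767] → [-0.0017, -0.2108, 0.4902, 0.7507, -0.6079, -0.2588]
J5: z=[-0.0032, -0.3951, 0.9187] o=[0.3909, 0.5799, -0.3310] → [-0.2563, -0.0397, -0.0180, -0.0032, -0.3951, 0.9187]
q̇ = J⁺·V = [-0.4500, -0.0130, 0.9140, 0.4130, 0.3310]

-0.4500 -0.0130 0.9140 0.4130 0.3310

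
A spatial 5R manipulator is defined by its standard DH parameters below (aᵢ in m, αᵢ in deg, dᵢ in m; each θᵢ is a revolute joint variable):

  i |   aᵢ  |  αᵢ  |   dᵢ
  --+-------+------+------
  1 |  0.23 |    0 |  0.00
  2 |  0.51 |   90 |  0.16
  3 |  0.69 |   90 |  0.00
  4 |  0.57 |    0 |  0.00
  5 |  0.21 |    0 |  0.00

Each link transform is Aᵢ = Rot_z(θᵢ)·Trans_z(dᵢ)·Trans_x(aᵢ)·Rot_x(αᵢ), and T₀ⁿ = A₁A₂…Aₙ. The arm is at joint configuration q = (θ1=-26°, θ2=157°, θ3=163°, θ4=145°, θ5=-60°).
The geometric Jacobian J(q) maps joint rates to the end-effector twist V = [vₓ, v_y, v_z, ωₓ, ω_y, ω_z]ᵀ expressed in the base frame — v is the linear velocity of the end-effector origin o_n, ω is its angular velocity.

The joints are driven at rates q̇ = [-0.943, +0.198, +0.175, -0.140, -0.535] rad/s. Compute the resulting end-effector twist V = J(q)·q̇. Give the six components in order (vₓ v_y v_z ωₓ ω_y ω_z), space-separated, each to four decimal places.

0.4894 -0.4694 0.0143 0.2615 -0.0341 -1.3905

o_n = [0.4282, 0.4616, 0.2306]
J₁: ẑ×o_n = [-0.4616, 0.4282, 0.0000], ω = ẑ
J2: z=[0.0000, 0.0000, 1.0000] o=[0.2067, -0.1008, 0.0000] → [-0.5624, 0.2215, 0.0000, 0.0000, 0.0000, 1.0000]
J3: z=[0.7547, 0.6561, 0.0000] o=[-0.1279, 0.2841, 0.1600] → [0.0463, -0.0533, -0.2308, 0.7547, 0.6561, 0.0000]
J4: z=[-0.1918, 0.2207, 0.9563] o=[0.3050, -0.2139, 0.3617] → [-0.6749, 0.0926, -0.1568, -0.1918, 0.2207, 0.9563]
J5: z=[-0.1918, 0.2207, 0.9563] o=[0.2588, 0.3376, 0.2252] → [-0.1174, 0.1630, -0.0612, -0.1918, 0.2207, 0.9563]
V = J·q̇ = [0.4894, -0.4694, 0.0143, 0.2615, -0.0341, -1.3905]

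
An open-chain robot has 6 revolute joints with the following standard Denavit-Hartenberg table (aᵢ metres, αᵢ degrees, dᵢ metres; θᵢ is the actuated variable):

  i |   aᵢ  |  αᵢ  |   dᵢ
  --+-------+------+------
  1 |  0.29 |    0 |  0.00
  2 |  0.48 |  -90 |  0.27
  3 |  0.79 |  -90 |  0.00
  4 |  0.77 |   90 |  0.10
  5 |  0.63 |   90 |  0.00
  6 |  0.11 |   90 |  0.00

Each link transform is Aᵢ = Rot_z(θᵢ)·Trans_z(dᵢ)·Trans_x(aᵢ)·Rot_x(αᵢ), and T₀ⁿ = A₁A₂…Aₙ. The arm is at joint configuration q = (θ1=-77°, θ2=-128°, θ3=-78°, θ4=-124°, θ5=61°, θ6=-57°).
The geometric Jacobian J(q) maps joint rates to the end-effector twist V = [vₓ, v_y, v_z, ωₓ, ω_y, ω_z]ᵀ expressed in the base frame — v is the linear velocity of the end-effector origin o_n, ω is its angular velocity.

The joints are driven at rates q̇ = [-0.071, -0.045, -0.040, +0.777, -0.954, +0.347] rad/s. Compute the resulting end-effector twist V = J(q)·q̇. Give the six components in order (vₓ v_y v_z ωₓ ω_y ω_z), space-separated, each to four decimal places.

-0.2564 -0.7302 0.4850 -0.9716 -0.3690 0.3650

o_n = [-1.4490, -0.6437, 0.3672]
J₁: ẑ×o_n = [0.6437, -1.4490, 0.0000], ω = ẑ
J2: z=[0.0000, 0.0000, 1.0000] o=[0.0652, -0.2826, 0.0000] → [0.3611, -1.5143, 0.0000, 0.0000, 0.0000, 1.0000]
J3: z=[-0.4226, -0.9063, 0.0000] o=[-0.3698, -0.0797, 0.2700] → [-0.0881, 0.0411, -0.7398, -0.4226, -0.9063, 0.0000]
J4: z=[-0.8865, 0.4134, -0.2079] o=[-0.5187, -0.0103, 1.0427] → [-0.4110, -0.4054, 0.9461, -0.8865, 0.4134, -0.2079]
J5: z=[0.3925, 0.4340, -0.8109] o=[-0.7960, -0.5853, 0.6008] → [-0.1487, 0.6213, 0.2605, 0.3925, 0.4340, -0.8109]
J6: z=[0.2155, -0.9005, -0.3776] o=[-1.3593, -0.6021, 0.3192] → [-0.0590, 0.0236, -0.0898, 0.2155, -0.9005, -0.3776]
V = J·q̇ = [-0.2564, -0.7302, 0.4850, -0.9716, -0.3690, 0.3650]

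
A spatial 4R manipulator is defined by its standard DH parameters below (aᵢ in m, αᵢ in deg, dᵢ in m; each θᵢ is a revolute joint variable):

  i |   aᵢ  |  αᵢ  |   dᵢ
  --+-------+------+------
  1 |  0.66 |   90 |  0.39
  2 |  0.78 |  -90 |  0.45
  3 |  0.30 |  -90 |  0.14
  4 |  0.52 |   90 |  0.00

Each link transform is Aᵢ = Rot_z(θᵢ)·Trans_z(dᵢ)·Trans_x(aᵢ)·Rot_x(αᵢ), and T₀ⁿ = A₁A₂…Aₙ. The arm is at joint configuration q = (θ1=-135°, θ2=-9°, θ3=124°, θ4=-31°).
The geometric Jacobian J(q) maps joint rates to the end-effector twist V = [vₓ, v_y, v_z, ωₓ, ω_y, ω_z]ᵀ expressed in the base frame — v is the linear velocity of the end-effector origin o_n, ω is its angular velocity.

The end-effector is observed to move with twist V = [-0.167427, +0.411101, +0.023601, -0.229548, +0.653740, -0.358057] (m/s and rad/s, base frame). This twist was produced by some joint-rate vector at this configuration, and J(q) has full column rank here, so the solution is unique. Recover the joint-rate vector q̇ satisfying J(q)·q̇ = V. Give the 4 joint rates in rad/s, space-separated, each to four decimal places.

-0.4410 0.4160 0.0350 0.3730

o_n = [-0.6464, -0.8843, 0.7360]
J₁: ẑ×o_n = [0.8843, -0.6464, 0.0000], ω = ẑ
J2: z=[-0.7071, 0.7071, 0.0000] o=[-0.4667, -0.4667, 0.3900] → [0.2447, 0.2447, 0.4223, -0.7071, 0.7071, 0.0000]
J3: z=[-0.1106, -0.1106, 0.9877] o=[-1.3296, -0.6932, 0.2680] → [0.1369, 0.7266, 0.0967, -0.1106, -0.1106, 0.9877]
J4: z=[0.1836, 0.9744, 0.1297] o=[-1.0521, -0.7674, 0.4325] → [0.3109, -0.0031, -0.4168, 0.1836, 0.9744, 0.1297]
q̇ = J⁺·V = [-0.4410, 0.4160, 0.0350, 0.3730]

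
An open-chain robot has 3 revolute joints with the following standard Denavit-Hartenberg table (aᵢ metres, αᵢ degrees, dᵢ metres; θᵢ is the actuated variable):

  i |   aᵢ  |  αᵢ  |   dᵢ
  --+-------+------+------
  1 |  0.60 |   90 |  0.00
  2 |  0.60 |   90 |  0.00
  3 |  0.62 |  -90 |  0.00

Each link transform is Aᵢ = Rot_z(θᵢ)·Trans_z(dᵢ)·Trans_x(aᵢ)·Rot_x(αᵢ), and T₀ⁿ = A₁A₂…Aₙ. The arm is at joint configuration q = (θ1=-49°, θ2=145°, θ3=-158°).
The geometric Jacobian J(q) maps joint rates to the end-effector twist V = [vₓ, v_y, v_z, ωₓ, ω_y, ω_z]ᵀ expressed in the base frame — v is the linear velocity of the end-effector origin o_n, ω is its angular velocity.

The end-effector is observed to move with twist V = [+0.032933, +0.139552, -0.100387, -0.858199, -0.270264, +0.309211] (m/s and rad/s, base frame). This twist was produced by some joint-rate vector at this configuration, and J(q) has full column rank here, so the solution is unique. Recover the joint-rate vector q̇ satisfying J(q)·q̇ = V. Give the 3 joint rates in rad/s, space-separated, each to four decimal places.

o_n = [0.5554, -0.2849, 0.0144]
J₁: ẑ×o_n = [0.2849, 0.5554, -0.0000], ω = ẑ
J2: z=[-0.7547, -0.6561, 0.0000] o=[0.3936, -0.4528, 0.0000] → [-0.0095, 0.0109, -0.0206, -0.7547, -0.6561, 0.0000]
J3: z=[0.3763, -0.4329, 0.8192] o=[0.0712, -0.0819, 0.3441] → [0.3090, 0.5207, 0.1332, 0.3763, -0.4329, 0.8192]
q̇ = J⁺·V = [0.8220, 0.8250, -0.6260]

0.8220 0.8250 -0.6260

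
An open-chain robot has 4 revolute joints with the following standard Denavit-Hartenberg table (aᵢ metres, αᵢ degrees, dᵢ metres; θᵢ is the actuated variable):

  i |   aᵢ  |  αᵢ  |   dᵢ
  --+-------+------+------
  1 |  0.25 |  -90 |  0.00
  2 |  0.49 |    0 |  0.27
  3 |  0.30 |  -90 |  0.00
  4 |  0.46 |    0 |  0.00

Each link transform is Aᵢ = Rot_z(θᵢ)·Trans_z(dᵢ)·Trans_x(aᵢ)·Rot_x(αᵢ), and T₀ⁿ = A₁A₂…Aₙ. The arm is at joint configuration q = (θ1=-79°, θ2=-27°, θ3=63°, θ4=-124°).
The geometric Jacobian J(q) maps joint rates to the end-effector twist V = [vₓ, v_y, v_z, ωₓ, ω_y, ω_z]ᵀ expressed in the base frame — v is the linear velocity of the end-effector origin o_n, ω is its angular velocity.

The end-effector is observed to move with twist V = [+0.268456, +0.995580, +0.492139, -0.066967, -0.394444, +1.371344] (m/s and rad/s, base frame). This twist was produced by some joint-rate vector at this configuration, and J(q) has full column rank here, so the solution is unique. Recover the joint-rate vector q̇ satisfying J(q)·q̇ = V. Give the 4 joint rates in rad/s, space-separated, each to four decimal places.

0.8560 -0.7890 0.6480 -0.6370

o_n = [0.7770, -0.5837, 0.1973]
J₁: ẑ×o_n = [0.5837, 0.7770, -0.0000], ω = ẑ
J2: z=[0.9816, 0.1908, 0.0000] o=[0.0477, -0.2454, 0.0000] → [0.0376, -0.1937, -0.4712, 0.9816, 0.1908, 0.0000]
J3: z=[0.9816, 0.1908, 0.0000] o=[0.3960, -0.6225, 0.2225] → [-0.0048, 0.0247, -0.0346, 0.9816, 0.1908, 0.0000]
J4: z=[-0.1122, 0.5770, -0.8090] o=[0.4424, -0.8607, 0.0461] → [0.3114, -0.2538, -0.2242, -0.1122, 0.5770, -0.8090]
q̇ = J⁺·V = [0.8560, -0.7890, 0.6480, -0.6370]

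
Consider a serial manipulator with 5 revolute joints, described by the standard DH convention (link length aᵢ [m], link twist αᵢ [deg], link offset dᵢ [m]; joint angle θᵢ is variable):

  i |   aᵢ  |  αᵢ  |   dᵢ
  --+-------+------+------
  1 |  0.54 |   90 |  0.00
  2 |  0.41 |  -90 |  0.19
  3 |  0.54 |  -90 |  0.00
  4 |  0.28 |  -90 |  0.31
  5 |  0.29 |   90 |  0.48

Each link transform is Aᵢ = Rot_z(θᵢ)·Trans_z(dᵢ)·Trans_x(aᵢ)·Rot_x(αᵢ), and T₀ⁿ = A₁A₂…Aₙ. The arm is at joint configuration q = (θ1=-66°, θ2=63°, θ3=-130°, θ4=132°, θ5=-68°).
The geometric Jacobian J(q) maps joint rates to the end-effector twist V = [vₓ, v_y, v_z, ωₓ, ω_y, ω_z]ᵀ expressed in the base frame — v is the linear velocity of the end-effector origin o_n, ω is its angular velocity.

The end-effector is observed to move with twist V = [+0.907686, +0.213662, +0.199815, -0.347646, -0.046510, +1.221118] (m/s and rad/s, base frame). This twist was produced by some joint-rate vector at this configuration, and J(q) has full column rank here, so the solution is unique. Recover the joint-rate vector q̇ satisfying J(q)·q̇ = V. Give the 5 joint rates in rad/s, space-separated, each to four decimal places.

o_n = [-0.0852, -1.0461, 0.8191]
J₁: ẑ×o_n = [1.0461, -0.0852, 0.0000], ω = ẑ
J2: z=[-0.9135, -0.4067, 0.0000] o=[0.2196, -0.4933, 0.0000] → [-0.3332, 0.7483, 0.3810, -0.9135, -0.4067, 0.0000]
J3: z=[-0.3624, 0.8140, 0.4540] o=[0.1218, -0.7406, 0.3653] → [0.5080, 0.0705, 0.2792, -0.3624, 0.8140, 0.4540]
J4: z=[-0.4458, -0.5792, 0.6826] o=[-0.3202, -0.7649, 0.0560] → [-0.2500, 0.5006, 0.2615, -0.4458, -0.5792, 0.6826]
J5: z=[0.3658, 0.5781, 0.7294] o=[-0.2296, -1.1054, 0.2805] → [0.2681, -0.0916, -0.0618, 0.3658, 0.5781, 0.7294]
q̇ = J⁺·V = [0.8790, 0.1640, 0.2120, 0.3100, 0.0470]

0.8790 0.1640 0.2120 0.3100 0.0470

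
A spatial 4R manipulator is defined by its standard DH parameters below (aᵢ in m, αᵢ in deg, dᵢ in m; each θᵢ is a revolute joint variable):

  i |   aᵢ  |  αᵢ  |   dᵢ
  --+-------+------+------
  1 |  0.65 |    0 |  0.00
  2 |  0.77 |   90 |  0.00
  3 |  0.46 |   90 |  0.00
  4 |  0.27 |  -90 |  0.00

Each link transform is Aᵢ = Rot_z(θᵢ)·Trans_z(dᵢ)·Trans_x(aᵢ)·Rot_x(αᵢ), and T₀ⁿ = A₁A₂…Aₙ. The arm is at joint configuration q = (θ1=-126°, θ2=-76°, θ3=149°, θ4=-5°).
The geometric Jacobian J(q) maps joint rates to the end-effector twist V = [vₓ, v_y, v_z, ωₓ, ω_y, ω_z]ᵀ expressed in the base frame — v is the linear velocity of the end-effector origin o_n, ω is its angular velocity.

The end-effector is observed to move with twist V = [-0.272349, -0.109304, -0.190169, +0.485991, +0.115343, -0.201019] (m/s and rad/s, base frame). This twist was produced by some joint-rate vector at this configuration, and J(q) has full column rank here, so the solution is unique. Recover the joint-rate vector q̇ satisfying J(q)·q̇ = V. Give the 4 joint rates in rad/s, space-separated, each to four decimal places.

-0.5000 0.9770 0.2890 -0.7910

o_n = [-0.5255, -0.4933, 0.3754]
J₁: ẑ×o_n = [0.4933, -0.5255, 0.0000], ω = ẑ
J2: z=[0.0000, 0.0000, 1.0000] o=[-0.3821, -0.5259, 0.0000] → [-0.0326, -0.1434, 0.0000, 0.0000, 0.0000, 1.0000]
J3: z=[0.3746, 0.9272, 0.0000] o=[-1.0960, -0.2374, 0.0000] → [0.3481, -0.1406, -0.6249, 0.3746, 0.9272, 0.0000]
J4: z=[-0.4775, 0.1929, 0.8572] o=[-0.7304, -0.3851, 0.2369] → [0.1195, 0.2418, 0.0121, -0.4775, 0.1929, 0.8572]
q̇ = J⁺·V = [-0.5000, 0.9770, 0.2890, -0.7910]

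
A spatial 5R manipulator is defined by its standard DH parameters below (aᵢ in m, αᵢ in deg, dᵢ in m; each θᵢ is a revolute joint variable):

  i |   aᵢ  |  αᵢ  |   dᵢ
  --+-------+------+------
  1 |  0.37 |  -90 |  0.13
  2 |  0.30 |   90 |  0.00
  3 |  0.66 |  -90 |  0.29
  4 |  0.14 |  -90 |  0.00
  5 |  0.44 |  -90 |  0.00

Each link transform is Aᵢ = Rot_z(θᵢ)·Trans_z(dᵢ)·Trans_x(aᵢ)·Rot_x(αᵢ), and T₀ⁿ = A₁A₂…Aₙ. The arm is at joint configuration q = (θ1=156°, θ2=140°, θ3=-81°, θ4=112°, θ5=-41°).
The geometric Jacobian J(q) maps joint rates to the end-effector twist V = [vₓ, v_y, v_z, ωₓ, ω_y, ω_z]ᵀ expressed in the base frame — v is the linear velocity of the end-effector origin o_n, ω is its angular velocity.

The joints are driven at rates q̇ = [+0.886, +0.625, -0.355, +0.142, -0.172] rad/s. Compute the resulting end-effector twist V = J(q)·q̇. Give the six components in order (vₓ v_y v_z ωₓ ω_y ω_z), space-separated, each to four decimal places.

-0.1720 0.3840 0.3879 0.1627 -0.6085 1.1011

o_n = [0.3868, 0.3007, -0.1815]
J₁: ẑ×o_n = [-0.3007, 0.3868, 0.0000], ω = ẑ
J2: z=[-0.4067, -0.9135, 0.0000] o=[-0.3380, 0.1505, 0.1300] → [0.2846, -0.1267, 0.6011, -0.4067, -0.9135, 0.0000]
J3: z=[-0.5872, 0.2614, -0.7660] o=[-0.1281, 0.0570, -0.0628] → [0.1556, -0.4641, -0.2777, -0.5872, 0.2614, -0.7660]
J4: z=[0.6276, -0.4507, -0.6349] o=[0.0390, 0.6962, -0.3514] → [-0.3276, -0.3274, -0.0915, 0.6276, -0.4507, -0.6349]
J5: z=[-0.6940, -0.6935, -0.1937] o=[0.0884, 0.6175, -0.2466] → [-0.1065, -0.0126, 0.4267, -0.6940, -0.6935, -0.1937]
V = J·q̇ = [-0.1720, 0.3840, 0.3879, 0.1627, -0.6085, 1.1011]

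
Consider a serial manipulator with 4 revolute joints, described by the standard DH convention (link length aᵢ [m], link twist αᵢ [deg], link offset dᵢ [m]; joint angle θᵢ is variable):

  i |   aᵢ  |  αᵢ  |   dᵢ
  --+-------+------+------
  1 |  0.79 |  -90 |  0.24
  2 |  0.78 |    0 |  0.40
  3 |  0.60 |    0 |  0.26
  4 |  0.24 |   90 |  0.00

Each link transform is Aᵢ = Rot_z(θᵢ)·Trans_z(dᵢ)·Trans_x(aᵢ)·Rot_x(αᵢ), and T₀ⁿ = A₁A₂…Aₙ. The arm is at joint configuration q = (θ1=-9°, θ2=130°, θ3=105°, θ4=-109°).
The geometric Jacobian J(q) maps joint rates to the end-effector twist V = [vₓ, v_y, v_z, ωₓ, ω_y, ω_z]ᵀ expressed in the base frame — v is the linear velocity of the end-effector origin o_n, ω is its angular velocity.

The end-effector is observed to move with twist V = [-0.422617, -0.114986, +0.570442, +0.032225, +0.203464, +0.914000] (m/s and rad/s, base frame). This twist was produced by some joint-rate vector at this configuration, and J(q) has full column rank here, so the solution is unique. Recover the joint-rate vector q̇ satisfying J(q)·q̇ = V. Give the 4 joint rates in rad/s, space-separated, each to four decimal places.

0.9140 0.4030 0.5830 -0.7800

o_n = [-0.0909, 0.6826, -0.0602]
J₁: ẑ×o_n = [-0.6826, -0.0909, 0.0000], ω = ẑ
J2: z=[0.1564, 0.9877, 0.0000] o=[0.7803, -0.1236, 0.2400] → [-0.2965, 0.0470, 0.9866, 0.1564, 0.9877, 0.0000]
J3: z=[0.1564, 0.9877, 0.0000] o=[0.3476, 0.3499, -0.3575] → [0.2937, -0.0465, 0.4852, 0.1564, 0.9877, 0.0000]
J4: z=[0.1564, 0.9877, 0.0000] o=[0.0484, 0.6606, 0.1340] → [-0.1918, 0.0304, 0.1411, 0.1564, 0.9877, 0.0000]
q̇ = J⁺·V = [0.9140, 0.4030, 0.5830, -0.7800]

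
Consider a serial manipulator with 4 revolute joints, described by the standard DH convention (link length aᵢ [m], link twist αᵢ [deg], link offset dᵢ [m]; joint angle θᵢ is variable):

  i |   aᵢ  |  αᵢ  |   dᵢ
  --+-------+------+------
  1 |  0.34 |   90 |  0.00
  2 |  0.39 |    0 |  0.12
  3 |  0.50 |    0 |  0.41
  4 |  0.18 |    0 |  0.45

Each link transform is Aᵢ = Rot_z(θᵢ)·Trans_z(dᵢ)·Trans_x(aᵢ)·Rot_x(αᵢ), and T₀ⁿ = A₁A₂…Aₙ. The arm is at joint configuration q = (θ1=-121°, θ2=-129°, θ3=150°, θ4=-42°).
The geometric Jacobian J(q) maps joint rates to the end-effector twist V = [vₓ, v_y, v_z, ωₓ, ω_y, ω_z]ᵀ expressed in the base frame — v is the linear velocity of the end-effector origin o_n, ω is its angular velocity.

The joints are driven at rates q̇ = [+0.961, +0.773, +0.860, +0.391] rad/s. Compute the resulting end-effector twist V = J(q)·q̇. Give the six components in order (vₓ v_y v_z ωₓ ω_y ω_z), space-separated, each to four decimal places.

o_n = [-1.2157, -0.1205, -0.1884]
J₁: ẑ×o_n = [0.1205, -1.2157, 0.0000], ω = ẑ
J2: z=[-0.8572, 0.5150, 0.0000] o=[-0.1751, -0.2914, 0.0000] → [-0.0970, -0.1615, 0.3894, -0.8572, 0.5150, 0.0000]
J3: z=[-0.8572, 0.5150, 0.0000] o=[-0.1516, -0.0193, -0.3031] → [0.0591, 0.0983, 0.6348, -0.8572, 0.5150, 0.0000]
J4: z=[-0.8572, 0.5150, 0.0000] o=[-0.7434, -0.2082, -0.1239] → [-0.0332, -0.0553, 0.1680, -0.8572, 0.5150, 0.0000]
V = J·q̇ = [0.0786, -1.2302, 0.9127, -1.7349, 1.0424, 0.9610]

0.0786 -1.2302 0.9127 -1.7349 1.0424 0.9610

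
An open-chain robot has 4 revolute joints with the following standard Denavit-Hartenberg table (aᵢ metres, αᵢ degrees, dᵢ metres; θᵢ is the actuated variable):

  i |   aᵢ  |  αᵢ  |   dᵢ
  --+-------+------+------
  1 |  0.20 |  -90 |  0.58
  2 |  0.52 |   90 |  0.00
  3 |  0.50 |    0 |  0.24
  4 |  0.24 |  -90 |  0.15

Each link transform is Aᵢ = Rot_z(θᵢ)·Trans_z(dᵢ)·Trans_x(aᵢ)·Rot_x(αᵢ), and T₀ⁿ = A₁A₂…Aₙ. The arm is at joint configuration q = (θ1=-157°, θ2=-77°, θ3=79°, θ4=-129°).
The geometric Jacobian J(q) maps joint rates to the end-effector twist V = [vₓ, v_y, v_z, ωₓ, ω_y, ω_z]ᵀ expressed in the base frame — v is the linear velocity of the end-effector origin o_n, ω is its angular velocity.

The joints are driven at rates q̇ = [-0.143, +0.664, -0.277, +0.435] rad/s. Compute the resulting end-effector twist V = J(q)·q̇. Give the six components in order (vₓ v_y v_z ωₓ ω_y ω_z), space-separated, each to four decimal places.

o_n = [0.1263, -0.2799, 1.4177]
J₁: ẑ×o_n = [0.2799, 0.1263, -0.0000], ω = ẑ
J2: z=[0.3907, -0.9205, 0.0000] o=[-0.1841, -0.0781, 0.5800] → [-0.7711, -0.3273, 0.2069, 0.3907, -0.9205, 0.0000]
J3: z=[0.8969, 0.3807, 0.2250] o=[-0.2918, -0.1239, 1.0867] → [0.1611, -0.2028, -0.2991, 0.8969, 0.3807, 0.2250]
J4: z=[0.8969, 0.3807, 0.2250] o=[0.0955, -0.4927, 1.2336] → [0.0222, -0.1582, 0.1791, 0.8969, 0.3807, 0.2250]
V = J·q̇ = [-0.5870, -0.2480, 0.2981, 0.4012, -0.5511, -0.1075]

-0.5870 -0.2480 0.2981 0.4012 -0.5511 -0.1075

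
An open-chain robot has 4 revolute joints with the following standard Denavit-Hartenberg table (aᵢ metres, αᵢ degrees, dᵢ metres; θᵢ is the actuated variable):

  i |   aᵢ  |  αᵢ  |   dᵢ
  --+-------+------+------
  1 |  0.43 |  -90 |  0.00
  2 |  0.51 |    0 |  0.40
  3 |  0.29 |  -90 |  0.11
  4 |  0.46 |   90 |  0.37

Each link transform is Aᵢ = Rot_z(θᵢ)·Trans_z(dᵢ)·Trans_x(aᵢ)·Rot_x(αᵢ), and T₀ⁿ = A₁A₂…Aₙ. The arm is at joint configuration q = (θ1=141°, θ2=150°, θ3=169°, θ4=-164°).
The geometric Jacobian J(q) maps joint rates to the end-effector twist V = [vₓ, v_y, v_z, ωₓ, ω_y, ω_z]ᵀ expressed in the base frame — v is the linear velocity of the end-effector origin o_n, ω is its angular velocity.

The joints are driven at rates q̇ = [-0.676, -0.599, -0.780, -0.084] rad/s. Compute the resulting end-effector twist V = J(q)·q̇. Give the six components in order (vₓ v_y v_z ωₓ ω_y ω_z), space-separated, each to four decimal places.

-0.7804 0.7809 -0.0952 0.9107 1.0370 -0.6126

o_n = [-0.4911, -0.4217, -0.6341]
J₁: ẑ×o_n = [0.4217, -0.4911, 0.0000], ω = ẑ
J2: z=[-0.6293, -0.7771, 0.0000] o=[-0.3342, 0.2706, 0.0000] → [0.4928, -0.3990, 0.3138, -0.6293, -0.7771, 0.0000]
J3: z=[-0.6293, -0.7771, 0.0000] o=[-0.2427, -0.3182, -0.2550] → [0.2946, -0.2386, -0.1279, -0.6293, -0.7771, 0.0000]
J4: z=[-0.5099, 0.4129, -0.7547] o=[-0.4820, -0.2660, -0.0647] → [-0.3526, -0.2834, 0.0832, -0.5099, 0.4129, -0.7547]
V = J·q̇ = [-0.7804, 0.7809, -0.0952, 0.9107, 1.0370, -0.6126]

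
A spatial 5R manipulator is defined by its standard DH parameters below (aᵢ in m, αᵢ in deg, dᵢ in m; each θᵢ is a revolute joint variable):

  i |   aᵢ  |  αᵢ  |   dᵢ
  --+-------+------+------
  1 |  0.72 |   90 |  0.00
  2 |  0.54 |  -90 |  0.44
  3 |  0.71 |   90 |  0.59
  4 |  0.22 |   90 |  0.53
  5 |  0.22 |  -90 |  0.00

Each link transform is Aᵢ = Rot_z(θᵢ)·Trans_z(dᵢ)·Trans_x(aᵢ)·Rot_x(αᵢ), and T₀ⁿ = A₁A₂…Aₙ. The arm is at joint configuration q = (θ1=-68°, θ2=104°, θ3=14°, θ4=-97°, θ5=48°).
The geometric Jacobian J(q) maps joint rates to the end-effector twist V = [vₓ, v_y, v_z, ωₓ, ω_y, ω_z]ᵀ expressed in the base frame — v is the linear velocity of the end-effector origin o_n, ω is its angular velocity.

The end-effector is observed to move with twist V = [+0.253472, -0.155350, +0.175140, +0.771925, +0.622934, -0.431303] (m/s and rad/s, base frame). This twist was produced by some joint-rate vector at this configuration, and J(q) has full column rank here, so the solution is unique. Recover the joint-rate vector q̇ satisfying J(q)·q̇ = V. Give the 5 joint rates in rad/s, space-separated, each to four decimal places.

o_n = [-0.8175, -0.5177, 1.2585]
J₁: ẑ×o_n = [0.5177, -0.8175, 0.0000], ω = ẑ
J2: z=[-0.9272, -0.3746, 0.0000] o=[0.2697, -0.6676, 0.0000] → [-0.4714, 1.1669, -0.5462, -0.9272, -0.3746, 0.0000]
J3: z=[-0.3635, 0.8996, -0.2419] o=[-0.1872, -0.7113, 0.5240] → [0.7076, 0.4195, 0.4967, -0.3635, 0.8996, -0.2419]
J4: z=[-0.9216, -0.3092, 0.2347] o=[-0.3048, 0.0384, 1.0497] → [0.0660, 0.0721, 0.3540, -0.9216, -0.3092, 0.2347]
J5: z=[-0.1797, -0.1963, -0.9639] o=[-0.7175, -0.3302, 1.2017] → [-0.1919, 0.1066, 0.0141, -0.1797, -0.1963, -0.9639]
q̇ = J⁺·V = [-0.2550, -0.3910, 0.3270, -0.5660, -0.0370]

-0.2550 -0.3910 0.3270 -0.5660 -0.0370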